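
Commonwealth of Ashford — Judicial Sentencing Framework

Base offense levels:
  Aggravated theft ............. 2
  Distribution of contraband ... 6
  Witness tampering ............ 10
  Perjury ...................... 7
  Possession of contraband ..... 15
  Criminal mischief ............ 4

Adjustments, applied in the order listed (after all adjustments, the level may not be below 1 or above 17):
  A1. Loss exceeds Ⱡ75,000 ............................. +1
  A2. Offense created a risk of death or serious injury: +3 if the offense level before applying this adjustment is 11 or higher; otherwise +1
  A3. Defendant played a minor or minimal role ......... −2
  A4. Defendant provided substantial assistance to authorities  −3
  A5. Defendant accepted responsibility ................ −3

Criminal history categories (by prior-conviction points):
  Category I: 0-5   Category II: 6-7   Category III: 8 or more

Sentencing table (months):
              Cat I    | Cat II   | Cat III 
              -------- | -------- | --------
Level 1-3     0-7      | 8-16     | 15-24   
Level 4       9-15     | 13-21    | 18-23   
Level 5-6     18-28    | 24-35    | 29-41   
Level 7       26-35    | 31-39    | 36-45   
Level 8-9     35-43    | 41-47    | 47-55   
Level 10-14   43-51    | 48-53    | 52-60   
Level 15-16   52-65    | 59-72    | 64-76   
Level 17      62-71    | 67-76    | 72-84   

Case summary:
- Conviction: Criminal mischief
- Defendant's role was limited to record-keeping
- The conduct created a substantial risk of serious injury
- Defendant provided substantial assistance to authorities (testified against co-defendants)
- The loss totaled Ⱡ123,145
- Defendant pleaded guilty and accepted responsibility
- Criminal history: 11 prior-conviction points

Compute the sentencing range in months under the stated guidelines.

15-24 months

Base offense level for criminal mischief: 4.
A1 applies: 4 + 1 = 5.
A2 applies (level before this adjustment is 5 < 11, so +1): 5 + 1 = 6.
A3 applies: 6 − 2 = 4.
A4 applies: 4 − 3 = 1.
A5 applies: 1 − 3 = -2.
Level -2 is below the minimum of 1; floored at 1.
Final offense level: 1.
Criminal history: 11 prior points → Category III (8+).
Level 1 falls in the 1-3 band.
Grid: Level 1-3 × Category III = 15-24 months.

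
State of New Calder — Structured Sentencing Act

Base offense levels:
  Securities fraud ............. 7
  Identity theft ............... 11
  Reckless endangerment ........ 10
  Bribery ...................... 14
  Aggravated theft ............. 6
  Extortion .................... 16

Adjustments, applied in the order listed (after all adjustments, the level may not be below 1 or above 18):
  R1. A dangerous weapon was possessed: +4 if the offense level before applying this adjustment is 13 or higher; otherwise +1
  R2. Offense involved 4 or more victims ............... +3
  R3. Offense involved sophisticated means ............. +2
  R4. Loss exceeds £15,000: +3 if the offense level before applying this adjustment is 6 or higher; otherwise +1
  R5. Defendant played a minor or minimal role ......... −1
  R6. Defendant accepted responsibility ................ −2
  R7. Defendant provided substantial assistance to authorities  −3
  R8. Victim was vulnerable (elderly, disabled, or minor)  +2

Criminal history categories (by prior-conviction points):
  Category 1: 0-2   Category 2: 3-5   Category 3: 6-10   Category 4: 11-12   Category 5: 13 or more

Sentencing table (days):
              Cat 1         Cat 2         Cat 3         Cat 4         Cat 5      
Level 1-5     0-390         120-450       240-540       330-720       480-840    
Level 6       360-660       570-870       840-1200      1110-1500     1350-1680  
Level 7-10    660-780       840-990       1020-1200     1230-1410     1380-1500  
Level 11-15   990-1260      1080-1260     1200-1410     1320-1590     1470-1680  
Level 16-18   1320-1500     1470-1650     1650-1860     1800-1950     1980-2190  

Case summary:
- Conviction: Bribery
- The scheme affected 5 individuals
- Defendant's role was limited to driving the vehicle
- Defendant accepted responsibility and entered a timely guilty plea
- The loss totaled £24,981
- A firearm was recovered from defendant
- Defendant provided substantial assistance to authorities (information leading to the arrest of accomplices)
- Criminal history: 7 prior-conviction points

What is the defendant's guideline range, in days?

Base offense level for bribery: 14.
R1 applies (level before this adjustment is 14 ≥ 13, so +4): 14 + 4 = 18.
R2 applies: 18 + 3 = 21.
R4 applies (level before this adjustment is 21 ≥ 6, so +3): 21 + 3 = 24.
R5 applies: 24 − 1 = 23.
R6 applies: 23 − 2 = 21.
R7 applies: 21 − 3 = 18.
R8 does not apply.
Final offense level: 18.
Criminal history: 7 prior points → Category 3 (6-10).
Level 18 falls in the 16-18 band.
Grid: Level 16-18 × Category 3 = 1650-1860 days.

1650-1860 days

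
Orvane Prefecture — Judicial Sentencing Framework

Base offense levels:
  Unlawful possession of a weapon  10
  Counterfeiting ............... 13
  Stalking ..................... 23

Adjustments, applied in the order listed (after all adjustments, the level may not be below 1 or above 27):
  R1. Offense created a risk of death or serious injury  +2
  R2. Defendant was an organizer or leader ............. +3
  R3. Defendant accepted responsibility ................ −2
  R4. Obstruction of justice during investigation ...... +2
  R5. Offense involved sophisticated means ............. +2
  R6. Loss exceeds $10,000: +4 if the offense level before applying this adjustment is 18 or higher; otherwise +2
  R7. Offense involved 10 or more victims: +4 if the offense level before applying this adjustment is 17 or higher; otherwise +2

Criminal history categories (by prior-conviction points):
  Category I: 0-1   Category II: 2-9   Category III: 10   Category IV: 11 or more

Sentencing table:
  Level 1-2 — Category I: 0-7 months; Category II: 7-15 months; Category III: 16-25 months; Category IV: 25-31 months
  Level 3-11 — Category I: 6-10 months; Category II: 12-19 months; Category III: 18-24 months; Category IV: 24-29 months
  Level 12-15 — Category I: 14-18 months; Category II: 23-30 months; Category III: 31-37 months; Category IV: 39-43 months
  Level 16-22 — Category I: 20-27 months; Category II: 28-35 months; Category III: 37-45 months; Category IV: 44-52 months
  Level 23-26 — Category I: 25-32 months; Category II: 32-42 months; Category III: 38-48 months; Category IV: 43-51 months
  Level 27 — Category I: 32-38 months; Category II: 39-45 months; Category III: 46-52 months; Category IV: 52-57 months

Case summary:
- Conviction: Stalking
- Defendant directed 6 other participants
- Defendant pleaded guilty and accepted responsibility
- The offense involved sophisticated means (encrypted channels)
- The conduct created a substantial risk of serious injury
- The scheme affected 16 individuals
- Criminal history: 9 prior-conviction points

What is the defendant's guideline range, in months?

39-45 months

Base offense level for stalking: 23.
R1 applies: 23 + 2 = 25.
R2 applies: 25 + 3 = 28.
R3 applies: 28 − 2 = 26.
R4 does not apply.
R5 applies: 26 + 2 = 28.
R6 does not apply.
R7 applies (level before this adjustment is 28 ≥ 17, so +4): 28 + 4 = 32.
Level 32 exceeds the maximum of 27; capped at 27.
Final offense level: 27.
Criminal history: 9 prior points → Category II (2-9).
Level 27 falls in the 27 band.
Grid: Level 27 × Category II = 39-45 months.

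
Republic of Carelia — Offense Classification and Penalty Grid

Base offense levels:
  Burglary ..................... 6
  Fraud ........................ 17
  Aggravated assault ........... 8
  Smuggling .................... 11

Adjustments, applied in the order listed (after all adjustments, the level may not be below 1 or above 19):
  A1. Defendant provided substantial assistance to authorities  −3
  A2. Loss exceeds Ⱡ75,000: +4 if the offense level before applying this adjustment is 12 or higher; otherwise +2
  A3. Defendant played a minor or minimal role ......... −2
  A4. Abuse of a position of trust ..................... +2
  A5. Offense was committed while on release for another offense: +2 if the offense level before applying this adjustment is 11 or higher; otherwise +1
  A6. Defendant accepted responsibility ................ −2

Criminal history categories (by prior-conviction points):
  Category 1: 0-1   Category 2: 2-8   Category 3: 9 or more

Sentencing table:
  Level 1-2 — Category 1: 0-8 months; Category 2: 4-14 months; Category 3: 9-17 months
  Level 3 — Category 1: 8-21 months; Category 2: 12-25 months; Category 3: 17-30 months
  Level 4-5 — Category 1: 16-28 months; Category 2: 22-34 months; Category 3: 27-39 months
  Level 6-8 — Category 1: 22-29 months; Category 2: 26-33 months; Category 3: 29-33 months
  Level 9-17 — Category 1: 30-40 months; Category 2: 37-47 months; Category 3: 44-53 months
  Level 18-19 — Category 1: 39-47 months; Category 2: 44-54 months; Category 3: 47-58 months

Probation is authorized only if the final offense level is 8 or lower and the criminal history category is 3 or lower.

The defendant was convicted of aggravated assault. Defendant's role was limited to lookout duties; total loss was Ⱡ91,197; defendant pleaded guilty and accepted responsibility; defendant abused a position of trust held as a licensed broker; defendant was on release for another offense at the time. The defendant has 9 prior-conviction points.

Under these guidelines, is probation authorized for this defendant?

No

Base offense level for aggravated assault: 8.
A2 applies (level before this adjustment is 8 < 12, so +2): 8 + 2 = 10.
A3 applies: 10 − 2 = 8.
A4 applies: 8 + 2 = 10.
A5 applies (level before this adjustment is 10 < 11, so +1): 10 + 1 = 11.
A6 applies: 11 − 2 = 9.
Final offense level: 9.
Criminal history: 9 prior points → Category 3 (9+).
Level 9 falls in the 9-17 band.
Grid: Level 9-17 × Category 3 = 44-53 months.
Probation check: level 9 > 8 and category 3 ≤ 3 → not eligible.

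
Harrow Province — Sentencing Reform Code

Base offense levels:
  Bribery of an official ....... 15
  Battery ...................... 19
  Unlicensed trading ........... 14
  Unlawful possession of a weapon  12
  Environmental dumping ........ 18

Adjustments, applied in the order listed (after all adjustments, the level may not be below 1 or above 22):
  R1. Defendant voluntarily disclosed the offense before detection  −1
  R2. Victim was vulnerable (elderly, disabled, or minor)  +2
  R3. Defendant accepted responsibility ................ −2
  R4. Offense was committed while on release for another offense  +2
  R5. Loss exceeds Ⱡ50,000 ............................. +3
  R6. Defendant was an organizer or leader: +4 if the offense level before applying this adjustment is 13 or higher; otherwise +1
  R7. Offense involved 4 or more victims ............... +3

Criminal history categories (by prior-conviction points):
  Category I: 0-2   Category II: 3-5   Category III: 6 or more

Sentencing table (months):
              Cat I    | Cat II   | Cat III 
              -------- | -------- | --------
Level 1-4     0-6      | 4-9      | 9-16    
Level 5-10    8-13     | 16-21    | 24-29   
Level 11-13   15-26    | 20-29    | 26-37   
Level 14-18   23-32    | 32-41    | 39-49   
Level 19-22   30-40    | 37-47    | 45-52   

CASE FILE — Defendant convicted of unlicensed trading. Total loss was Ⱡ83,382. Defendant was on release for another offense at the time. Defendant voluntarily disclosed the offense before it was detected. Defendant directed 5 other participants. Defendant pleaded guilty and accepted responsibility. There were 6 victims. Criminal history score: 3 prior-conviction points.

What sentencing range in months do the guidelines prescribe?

37-47 months

Base offense level for unlicensed trading: 14.
R1 applies: 14 − 1 = 13.
R3 applies: 13 − 2 = 11.
R4 applies: 11 + 2 = 13.
R5 applies: 13 + 3 = 16.
R6 applies (level before this adjustment is 16 ≥ 13, so +4): 16 + 4 = 20.
R7 applies: 20 + 3 = 23.
Level 23 exceeds the maximum of 22; capped at 22.
Final offense level: 22.
Criminal history: 3 prior points → Category II (3-5).
Level 22 falls in the 19-22 band.
Grid: Level 19-22 × Category II = 37-47 months.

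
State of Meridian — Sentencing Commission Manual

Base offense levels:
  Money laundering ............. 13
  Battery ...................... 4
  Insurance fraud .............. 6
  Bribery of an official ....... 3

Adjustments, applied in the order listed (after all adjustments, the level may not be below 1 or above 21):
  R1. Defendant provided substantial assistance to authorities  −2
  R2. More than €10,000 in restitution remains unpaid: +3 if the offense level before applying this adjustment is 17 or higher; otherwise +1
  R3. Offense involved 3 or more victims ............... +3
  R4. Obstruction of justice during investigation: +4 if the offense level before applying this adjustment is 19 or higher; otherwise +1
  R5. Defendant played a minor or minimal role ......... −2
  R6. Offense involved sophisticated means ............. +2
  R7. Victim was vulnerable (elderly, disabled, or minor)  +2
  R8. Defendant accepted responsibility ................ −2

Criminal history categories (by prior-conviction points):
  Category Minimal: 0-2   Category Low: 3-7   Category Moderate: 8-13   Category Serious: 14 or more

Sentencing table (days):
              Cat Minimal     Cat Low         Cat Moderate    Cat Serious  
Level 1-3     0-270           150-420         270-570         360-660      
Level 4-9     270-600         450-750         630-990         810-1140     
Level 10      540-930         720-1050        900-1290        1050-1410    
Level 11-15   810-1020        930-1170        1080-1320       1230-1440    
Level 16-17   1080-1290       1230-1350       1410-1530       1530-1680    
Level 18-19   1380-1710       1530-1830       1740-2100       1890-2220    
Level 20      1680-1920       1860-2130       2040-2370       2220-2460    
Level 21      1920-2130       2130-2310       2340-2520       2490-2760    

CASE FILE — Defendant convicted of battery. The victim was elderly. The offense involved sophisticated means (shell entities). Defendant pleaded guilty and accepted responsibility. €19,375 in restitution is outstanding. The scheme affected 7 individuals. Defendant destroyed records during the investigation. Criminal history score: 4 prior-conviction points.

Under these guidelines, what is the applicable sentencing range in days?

930-1170 days

Base offense level for battery: 4.
R2 applies (level before this adjustment is 4 < 17, so +1): 4 + 1 = 5.
R3 applies: 5 + 3 = 8.
R4 applies (level before this adjustment is 8 < 19, so +1): 8 + 1 = 9.
R5 does not apply.
R6 applies: 9 + 2 = 11.
R7 applies: 11 + 2 = 13.
R8 applies: 13 − 2 = 11.
Final offense level: 11.
Criminal history: 4 prior points → Category Low (3-7).
Level 11 falls in the 11-15 band.
Grid: Level 11-15 × Category Low = 930-1170 days.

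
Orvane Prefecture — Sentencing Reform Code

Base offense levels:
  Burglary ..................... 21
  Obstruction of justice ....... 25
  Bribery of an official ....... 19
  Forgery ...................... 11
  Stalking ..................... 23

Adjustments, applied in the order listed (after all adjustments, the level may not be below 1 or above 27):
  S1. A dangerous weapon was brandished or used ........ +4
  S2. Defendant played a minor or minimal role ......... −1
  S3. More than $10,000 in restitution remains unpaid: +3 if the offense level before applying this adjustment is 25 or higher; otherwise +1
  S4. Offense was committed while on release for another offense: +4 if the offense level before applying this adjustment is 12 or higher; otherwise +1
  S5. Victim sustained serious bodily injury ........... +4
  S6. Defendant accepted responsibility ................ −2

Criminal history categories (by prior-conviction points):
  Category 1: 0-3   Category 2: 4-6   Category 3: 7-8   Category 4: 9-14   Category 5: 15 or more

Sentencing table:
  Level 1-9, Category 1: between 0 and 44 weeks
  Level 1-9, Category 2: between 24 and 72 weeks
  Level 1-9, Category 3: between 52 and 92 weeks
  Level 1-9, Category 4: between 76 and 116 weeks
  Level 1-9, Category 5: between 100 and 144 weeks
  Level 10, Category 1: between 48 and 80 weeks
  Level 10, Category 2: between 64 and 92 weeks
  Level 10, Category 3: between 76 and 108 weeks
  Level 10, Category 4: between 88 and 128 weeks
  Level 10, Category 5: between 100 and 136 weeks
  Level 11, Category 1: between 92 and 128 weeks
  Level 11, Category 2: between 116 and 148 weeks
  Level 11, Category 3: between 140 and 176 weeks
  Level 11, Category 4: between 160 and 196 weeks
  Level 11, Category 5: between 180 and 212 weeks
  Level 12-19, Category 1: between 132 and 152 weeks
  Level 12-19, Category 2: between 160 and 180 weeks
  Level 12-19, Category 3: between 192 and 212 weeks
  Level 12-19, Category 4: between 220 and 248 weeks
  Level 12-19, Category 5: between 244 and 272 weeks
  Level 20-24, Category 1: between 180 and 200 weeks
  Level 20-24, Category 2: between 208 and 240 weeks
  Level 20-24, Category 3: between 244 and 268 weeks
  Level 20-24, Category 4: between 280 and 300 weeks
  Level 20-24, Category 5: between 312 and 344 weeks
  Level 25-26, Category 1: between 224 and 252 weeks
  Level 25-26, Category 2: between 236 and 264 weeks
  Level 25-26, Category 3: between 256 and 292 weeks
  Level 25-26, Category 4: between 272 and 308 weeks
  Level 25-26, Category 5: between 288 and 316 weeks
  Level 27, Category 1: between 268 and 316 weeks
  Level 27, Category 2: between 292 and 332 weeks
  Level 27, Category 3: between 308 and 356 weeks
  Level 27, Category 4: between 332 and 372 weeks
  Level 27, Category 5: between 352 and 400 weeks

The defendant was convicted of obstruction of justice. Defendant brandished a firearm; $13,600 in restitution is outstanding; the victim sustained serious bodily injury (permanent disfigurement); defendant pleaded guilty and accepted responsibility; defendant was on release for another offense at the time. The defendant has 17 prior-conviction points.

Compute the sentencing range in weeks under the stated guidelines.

352-400 weeks

Base offense level for obstruction of justice: 25.
S1 applies: 25 + 4 = 29.
S2 does not apply.
S3 applies (level before this adjustment is 29 ≥ 25, so +3): 29 + 3 = 32.
S4 applies (level before this adjustment is 32 ≥ 12, so +4): 32 + 4 = 36.
S5 applies: 36 + 4 = 40.
S6 applies: 40 − 2 = 38.
Level 38 exceeds the maximum of 27; capped at 27.
Final offense level: 27.
Criminal history: 17 prior points → Category 5 (15+).
Level 27 falls in the 27 band.
Grid: Level 27 × Category 5 = 352-400 weeks.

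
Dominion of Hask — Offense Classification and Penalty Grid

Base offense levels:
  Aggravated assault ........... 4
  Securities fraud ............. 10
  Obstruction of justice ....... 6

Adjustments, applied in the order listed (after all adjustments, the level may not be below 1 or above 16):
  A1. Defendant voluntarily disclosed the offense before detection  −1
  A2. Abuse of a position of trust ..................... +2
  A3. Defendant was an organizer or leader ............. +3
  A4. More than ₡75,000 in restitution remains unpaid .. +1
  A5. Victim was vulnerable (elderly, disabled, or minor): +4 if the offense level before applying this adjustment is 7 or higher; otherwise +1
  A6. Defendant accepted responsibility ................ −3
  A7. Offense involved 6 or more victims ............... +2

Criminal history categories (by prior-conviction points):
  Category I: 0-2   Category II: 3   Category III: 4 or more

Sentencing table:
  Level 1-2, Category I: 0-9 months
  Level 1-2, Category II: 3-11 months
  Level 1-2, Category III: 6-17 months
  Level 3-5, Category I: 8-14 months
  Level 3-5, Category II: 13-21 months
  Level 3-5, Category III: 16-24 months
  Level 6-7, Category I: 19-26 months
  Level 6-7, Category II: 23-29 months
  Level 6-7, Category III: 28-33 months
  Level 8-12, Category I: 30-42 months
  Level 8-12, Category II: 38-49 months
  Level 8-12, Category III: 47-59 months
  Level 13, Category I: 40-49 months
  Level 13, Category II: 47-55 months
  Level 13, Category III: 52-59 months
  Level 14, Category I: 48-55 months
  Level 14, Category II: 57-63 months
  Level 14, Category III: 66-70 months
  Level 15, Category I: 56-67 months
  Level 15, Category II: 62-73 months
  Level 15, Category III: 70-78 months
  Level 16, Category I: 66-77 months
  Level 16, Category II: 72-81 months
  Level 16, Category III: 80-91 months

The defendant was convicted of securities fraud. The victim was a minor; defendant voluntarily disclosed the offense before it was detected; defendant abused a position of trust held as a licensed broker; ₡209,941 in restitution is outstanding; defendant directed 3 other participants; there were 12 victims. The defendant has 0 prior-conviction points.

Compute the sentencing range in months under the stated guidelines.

66-77 months

Base offense level for securities fraud: 10.
A1 applies: 10 − 1 = 9.
A2 applies: 9 + 2 = 11.
A3 applies: 11 + 3 = 14.
A4 applies: 14 + 1 = 15.
A5 applies (level before this adjustment is 15 ≥ 7, so +4): 15 + 4 = 19.
A6 does not apply.
A7 applies: 19 + 2 = 21.
Level 21 exceeds the maximum of 16; capped at 16.
Final offense level: 16.
Criminal history: 0 prior points → Category I (0-2).
Level 16 falls in the 16 band.
Grid: Level 16 × Category I = 66-77 months.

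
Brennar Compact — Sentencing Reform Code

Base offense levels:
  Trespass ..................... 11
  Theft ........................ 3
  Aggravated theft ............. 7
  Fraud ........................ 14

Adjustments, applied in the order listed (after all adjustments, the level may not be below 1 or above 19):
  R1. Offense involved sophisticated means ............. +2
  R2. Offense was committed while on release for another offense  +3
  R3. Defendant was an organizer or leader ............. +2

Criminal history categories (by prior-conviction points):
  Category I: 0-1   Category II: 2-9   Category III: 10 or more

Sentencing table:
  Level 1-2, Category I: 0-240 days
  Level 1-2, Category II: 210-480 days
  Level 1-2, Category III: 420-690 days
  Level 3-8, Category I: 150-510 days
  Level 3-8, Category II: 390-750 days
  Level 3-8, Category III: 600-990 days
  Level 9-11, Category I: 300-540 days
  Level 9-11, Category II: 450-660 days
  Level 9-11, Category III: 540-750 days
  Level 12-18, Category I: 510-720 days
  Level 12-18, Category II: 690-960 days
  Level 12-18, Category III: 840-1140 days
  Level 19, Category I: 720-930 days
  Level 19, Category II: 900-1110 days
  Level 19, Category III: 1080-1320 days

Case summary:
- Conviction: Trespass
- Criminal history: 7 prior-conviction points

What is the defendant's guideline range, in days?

Base offense level for trespass: 11.
Final offense level: 11.
Criminal history: 7 prior points → Category II (2-9).
Level 11 falls in the 9-11 band.
Grid: Level 9-11 × Category II = 450-660 days.

450-660 days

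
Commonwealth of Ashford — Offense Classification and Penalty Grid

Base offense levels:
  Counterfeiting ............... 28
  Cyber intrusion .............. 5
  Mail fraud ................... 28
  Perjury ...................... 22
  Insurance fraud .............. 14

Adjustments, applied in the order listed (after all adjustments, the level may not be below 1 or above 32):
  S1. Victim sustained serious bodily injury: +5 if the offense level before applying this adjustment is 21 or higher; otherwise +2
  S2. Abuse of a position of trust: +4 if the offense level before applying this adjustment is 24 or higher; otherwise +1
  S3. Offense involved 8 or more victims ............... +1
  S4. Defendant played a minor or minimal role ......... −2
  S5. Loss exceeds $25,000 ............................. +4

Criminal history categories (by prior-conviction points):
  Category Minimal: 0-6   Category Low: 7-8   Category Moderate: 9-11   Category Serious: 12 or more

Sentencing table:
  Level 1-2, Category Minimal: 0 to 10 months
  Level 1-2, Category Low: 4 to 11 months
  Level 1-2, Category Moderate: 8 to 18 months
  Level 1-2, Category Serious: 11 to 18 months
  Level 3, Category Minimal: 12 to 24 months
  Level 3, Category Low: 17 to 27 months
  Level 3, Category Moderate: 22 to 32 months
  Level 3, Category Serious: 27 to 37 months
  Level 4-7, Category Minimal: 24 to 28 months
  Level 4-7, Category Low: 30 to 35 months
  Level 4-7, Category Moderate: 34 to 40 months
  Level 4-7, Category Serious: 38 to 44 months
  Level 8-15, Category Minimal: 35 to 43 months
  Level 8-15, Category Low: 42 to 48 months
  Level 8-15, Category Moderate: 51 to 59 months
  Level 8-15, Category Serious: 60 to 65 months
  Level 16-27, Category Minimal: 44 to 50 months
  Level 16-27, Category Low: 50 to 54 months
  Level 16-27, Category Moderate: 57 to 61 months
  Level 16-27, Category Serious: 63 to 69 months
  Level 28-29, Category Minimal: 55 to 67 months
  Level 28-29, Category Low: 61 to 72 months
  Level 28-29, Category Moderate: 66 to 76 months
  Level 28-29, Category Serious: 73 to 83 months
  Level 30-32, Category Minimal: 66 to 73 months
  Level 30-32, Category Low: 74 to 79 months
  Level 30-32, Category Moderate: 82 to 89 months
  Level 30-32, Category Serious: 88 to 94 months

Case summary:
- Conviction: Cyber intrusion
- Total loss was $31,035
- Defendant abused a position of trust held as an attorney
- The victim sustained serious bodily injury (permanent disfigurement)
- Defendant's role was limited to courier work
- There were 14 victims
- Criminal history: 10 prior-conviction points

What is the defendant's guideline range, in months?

51-59 months

Base offense level for cyber intrusion: 5.
S1 applies (level before this adjustment is 5 < 21, so +2): 5 + 2 = 7.
S2 applies (level before this adjustment is 7 < 24, so +1): 7 + 1 = 8.
S3 applies: 8 + 1 = 9.
S4 applies: 9 − 2 = 7.
S5 applies: 7 + 4 = 11.
Final offense level: 11.
Criminal history: 10 prior points → Category Moderate (9-11).
Level 11 falls in the 8-15 band.
Grid: Level 8-15 × Category Moderate = 51-59 months.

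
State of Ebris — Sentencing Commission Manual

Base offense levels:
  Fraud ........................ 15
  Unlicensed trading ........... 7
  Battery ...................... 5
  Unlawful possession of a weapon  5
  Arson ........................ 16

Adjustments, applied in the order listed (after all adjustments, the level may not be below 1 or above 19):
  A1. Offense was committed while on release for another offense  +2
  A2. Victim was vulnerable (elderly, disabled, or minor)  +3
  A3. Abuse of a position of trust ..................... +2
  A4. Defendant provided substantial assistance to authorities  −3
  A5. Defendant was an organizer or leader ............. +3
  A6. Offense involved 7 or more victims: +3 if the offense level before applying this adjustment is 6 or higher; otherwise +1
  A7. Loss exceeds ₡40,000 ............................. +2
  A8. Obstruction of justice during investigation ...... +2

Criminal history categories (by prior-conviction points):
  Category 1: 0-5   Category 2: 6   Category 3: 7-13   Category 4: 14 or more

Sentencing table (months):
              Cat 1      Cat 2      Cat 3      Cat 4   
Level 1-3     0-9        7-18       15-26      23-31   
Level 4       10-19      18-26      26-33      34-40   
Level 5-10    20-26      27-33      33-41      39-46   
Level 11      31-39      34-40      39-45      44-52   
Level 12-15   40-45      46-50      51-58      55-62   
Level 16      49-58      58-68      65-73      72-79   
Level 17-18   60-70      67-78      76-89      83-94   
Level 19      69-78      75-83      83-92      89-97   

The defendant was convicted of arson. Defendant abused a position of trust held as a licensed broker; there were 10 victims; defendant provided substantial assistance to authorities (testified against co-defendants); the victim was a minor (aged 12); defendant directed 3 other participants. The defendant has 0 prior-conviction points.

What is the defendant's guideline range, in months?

Base offense level for arson: 16.
A2 applies: 16 + 3 = 19.
A3 applies: 19 + 2 = 21.
A4 applies: 21 − 3 = 18.
A5 applies: 18 + 3 = 21.
A6 applies (level before this adjustment is 21 ≥ 6, so +3): 21 + 3 = 24.
Level 24 exceeds the maximum of 19; capped at 19.
Final offense level: 19.
Criminal history: 0 prior points → Category 1 (0-5).
Level 19 falls in the 19 band.
Grid: Level 19 × Category 1 = 69-78 months.

69-78 months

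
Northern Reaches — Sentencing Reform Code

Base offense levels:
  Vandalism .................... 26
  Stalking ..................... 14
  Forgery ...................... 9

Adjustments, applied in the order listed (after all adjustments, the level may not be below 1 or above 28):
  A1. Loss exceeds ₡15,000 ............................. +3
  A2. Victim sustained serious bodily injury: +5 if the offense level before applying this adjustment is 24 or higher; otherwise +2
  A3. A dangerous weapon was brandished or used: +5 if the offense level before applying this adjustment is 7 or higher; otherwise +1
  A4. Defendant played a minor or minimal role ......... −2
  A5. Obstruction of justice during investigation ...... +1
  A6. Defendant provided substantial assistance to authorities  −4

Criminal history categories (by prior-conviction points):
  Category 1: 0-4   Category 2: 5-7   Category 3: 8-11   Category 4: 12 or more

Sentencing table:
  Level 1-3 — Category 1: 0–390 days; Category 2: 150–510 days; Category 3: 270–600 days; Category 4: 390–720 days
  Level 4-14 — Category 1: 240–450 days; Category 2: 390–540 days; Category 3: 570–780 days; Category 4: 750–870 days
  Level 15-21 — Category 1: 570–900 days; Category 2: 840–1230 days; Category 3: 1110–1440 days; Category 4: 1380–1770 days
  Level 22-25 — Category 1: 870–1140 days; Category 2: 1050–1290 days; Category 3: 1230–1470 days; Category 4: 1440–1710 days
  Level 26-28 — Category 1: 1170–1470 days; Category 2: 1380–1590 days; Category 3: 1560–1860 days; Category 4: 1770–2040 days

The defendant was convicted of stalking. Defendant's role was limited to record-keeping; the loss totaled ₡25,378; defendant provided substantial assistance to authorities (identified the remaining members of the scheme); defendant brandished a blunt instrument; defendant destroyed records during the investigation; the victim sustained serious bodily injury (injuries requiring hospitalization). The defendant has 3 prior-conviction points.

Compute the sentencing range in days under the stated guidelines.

570-900 days

Base offense level for stalking: 14.
A1 applies: 14 + 3 = 17.
A2 applies (level before this adjustment is 17 < 24, so +2): 17 + 2 = 19.
A3 applies (level before this adjustment is 19 ≥ 7, so +5): 19 + 5 = 24.
A4 applies: 24 − 2 = 22.
A5 applies: 22 + 1 = 23.
A6 applies: 23 − 4 = 19.
Final offense level: 19.
Criminal history: 3 prior points → Category 1 (0-4).
Level 19 falls in the 15-21 band.
Grid: Level 15-21 × Category 1 = 570-900 days.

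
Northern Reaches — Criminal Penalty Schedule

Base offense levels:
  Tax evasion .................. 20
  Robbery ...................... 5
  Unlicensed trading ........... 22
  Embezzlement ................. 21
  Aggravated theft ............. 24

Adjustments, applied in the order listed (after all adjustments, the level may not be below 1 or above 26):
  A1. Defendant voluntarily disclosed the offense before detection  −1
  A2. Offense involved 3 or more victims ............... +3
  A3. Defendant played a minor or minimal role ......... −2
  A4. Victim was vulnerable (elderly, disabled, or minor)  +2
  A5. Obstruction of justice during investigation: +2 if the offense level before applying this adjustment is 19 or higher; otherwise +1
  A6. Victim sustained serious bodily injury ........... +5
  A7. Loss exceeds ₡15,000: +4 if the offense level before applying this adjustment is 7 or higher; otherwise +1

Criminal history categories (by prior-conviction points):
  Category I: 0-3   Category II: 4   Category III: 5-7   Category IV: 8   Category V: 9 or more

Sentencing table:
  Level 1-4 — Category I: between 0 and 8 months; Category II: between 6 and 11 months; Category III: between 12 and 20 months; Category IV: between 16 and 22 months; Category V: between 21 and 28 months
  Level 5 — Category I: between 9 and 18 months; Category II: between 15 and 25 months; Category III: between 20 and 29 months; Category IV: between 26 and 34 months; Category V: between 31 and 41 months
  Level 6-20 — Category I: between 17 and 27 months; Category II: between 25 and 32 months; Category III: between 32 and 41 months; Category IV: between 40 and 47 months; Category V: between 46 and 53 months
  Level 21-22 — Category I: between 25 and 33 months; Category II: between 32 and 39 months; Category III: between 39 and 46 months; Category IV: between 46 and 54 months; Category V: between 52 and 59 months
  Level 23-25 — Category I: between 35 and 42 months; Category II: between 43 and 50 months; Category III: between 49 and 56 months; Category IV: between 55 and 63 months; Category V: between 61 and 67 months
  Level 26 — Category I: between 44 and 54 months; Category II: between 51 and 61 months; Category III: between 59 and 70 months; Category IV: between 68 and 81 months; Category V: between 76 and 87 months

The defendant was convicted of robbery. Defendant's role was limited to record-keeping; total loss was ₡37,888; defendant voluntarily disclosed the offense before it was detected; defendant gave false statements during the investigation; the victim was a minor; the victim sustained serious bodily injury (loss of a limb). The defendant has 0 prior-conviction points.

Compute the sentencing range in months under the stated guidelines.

Base offense level for robbery: 5.
A1 applies: 5 − 1 = 4.
A3 applies: 4 − 2 = 2.
A4 applies: 2 + 2 = 4.
A5 applies (level before this adjustment is 4 < 19, so +1): 4 + 1 = 5.
A6 applies: 5 + 5 = 10.
A7 applies (level before this adjustment is 10 ≥ 7, so +4): 10 + 4 = 14.
Final offense level: 14.
Criminal history: 0 prior points → Category I (0-3).
Level 14 falls in the 6-20 band.
Grid: Level 6-20 × Category I = 17-27 months.

17-27 months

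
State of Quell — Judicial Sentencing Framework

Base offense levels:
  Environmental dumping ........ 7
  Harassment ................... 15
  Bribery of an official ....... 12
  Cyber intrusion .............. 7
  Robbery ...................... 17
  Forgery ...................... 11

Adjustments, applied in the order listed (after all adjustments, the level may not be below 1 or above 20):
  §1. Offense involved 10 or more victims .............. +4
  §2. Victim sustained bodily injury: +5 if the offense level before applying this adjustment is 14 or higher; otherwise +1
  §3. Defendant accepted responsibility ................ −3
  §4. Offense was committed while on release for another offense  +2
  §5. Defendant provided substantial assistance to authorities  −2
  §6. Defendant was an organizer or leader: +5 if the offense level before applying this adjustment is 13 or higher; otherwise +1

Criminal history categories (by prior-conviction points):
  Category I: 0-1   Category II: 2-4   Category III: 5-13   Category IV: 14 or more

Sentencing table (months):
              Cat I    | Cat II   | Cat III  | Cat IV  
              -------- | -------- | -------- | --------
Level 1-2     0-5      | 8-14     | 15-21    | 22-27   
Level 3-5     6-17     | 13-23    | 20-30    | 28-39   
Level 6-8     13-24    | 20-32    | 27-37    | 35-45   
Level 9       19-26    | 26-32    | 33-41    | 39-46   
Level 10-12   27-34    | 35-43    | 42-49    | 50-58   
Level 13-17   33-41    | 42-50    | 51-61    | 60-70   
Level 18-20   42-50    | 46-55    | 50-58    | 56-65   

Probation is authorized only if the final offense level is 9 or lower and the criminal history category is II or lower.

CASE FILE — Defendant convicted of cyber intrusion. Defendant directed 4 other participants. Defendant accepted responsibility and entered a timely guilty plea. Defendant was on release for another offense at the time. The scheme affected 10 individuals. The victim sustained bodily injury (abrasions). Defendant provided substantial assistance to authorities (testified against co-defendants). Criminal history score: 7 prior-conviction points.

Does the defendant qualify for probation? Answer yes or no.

Base offense level for cyber intrusion: 7.
§1 applies: 7 + 4 = 11.
§2 applies (level before this adjustment is 11 < 14, so +1): 11 + 1 = 12.
§3 applies: 12 − 3 = 9.
§4 applies: 9 + 2 = 11.
§5 applies: 11 − 2 = 9.
§6 applies (level before this adjustment is 9 < 13, so +1): 9 + 1 = 10.
Final offense level: 10.
Criminal history: 7 prior points → Category III (5-13).
Level 10 falls in the 10-12 band.
Grid: Level 10-12 × Category III = 42-49 months.
Probation check: level 10 > 9 and category III > II → not eligible.

No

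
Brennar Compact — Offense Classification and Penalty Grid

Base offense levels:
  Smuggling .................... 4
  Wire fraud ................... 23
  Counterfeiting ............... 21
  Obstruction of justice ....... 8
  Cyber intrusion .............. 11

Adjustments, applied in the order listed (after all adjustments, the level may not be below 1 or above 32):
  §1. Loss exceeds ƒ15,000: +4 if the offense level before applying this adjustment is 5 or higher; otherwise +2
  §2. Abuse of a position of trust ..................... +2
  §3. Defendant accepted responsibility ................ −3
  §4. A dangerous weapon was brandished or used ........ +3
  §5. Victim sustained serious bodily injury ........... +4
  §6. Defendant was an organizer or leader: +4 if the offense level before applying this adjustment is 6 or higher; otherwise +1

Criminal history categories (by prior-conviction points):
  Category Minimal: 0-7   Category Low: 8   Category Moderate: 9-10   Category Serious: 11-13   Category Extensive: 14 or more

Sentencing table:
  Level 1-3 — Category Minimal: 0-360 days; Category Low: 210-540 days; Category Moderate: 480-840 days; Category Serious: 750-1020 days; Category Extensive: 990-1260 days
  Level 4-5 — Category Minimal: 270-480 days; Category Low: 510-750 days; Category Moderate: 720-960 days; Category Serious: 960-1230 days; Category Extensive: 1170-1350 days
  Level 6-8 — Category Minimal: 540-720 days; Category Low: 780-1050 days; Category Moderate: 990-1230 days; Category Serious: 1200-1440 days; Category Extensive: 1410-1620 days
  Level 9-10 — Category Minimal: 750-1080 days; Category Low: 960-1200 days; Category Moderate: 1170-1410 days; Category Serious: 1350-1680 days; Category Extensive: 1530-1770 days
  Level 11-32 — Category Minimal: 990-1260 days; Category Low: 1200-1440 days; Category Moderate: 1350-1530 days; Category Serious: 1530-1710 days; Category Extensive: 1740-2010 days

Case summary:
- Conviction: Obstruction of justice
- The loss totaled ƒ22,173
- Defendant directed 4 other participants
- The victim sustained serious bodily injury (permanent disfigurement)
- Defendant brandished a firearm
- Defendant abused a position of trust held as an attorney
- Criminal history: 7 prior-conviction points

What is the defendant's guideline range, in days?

990-1260 days

Base offense level for obstruction of justice: 8.
§1 applies (level before this adjustment is 8 ≥ 5, so +4): 8 + 4 = 12.
§2 applies: 12 + 2 = 14.
§4 applies: 14 + 3 = 17.
§5 applies: 17 + 4 = 21.
§6 applies (level before this adjustment is 21 ≥ 6, so +4): 21 + 4 = 25.
Final offense level: 25.
Criminal history: 7 prior points → Category Minimal (0-7).
Level 25 falls in the 11-32 band.
Grid: Level 11-32 × Category Minimal = 990-1260 days.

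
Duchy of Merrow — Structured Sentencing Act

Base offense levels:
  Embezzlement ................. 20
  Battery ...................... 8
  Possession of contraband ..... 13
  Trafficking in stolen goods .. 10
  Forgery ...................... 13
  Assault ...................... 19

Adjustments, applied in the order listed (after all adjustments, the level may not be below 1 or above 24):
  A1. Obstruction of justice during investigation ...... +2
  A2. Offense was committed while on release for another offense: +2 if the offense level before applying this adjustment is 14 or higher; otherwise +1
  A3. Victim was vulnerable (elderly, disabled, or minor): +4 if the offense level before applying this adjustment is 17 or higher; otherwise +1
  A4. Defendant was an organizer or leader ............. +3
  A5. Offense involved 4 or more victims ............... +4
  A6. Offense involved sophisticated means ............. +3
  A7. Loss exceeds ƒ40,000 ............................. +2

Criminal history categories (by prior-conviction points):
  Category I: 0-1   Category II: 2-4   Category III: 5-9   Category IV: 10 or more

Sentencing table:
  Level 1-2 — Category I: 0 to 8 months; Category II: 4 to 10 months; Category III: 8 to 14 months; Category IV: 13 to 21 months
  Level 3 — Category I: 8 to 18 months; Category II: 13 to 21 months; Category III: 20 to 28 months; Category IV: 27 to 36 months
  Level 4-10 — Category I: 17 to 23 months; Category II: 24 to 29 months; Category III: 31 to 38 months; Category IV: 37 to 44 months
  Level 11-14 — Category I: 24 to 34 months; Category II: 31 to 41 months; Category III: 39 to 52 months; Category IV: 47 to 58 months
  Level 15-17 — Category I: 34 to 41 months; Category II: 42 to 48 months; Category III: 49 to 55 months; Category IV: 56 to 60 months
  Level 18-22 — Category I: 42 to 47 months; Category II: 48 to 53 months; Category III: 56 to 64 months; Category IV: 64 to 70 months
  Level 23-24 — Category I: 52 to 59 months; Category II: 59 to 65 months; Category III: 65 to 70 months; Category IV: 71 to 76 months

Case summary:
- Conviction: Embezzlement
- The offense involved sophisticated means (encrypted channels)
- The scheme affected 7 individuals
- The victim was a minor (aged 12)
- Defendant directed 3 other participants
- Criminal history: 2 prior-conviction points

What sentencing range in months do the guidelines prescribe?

59-65 months

Base offense level for embezzlement: 20.
A2 does not apply.
A3 applies (level before this adjustment is 20 ≥ 17, so +4): 20 + 4 = 24.
A4 applies: 24 + 3 = 27.
A5 applies: 27 + 4 = 31.
A6 applies: 31 + 3 = 34.
A7 does not apply.
Level 34 exceeds the maximum of 24; capped at 24.
Final offense level: 24.
Criminal history: 2 prior points → Category II (2-4).
Level 24 falls in the 23-24 band.
Grid: Level 23-24 × Category II = 59-65 months.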